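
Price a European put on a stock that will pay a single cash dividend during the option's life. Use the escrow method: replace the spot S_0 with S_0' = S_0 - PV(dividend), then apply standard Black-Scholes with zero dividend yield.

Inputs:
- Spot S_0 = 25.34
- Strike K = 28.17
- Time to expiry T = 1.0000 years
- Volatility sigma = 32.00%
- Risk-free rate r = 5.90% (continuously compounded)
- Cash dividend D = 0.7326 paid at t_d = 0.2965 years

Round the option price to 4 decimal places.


PV(D) = D * exp(-r * t_d) = 0.7326 * 0.98265862 = 0.71989571
S_0' = S_0 - PV(D) = 25.3400 - 0.71989571 = 24.62010429
d1 = (ln(S_0'/K) + (r + sigma^2/2)*T) / (sigma*sqrt(T)) = -0.07654445
d2 = d1 - sigma*sqrt(T) = -0.39654445
exp(-rT) = 0.94270677
N(-d1) = 0.53050703; N(-d2) = 0.65414829
P = K * exp(-rT) * N(-d2) - S_0' * N(-d1) = 28.1700 * 0.94270677 * 0.65414829 - 24.62010429 * 0.53050703 = 4.3105

Answer: Price = 4.3105


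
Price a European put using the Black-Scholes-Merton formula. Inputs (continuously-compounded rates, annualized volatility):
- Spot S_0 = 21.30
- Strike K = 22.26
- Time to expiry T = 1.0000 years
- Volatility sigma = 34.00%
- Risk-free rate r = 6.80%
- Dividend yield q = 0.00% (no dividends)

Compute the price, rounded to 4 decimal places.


Answer: Price = 2.5966

Derivation:
d1 = (ln(S/K) + (r - q + 0.5*sigma^2) * T) / (sigma * sqrt(T)) = 0.24034037
d2 = d1 - sigma * sqrt(T) = -0.09965963
exp(-rT) = 0.93426047; exp(-qT) = 1.00000000
P = K * exp(-rT) * N(-d2) - S_0 * exp(-qT) * N(-d1)
N(-d1) = 0.40503320; N(-d2) = 0.53969272
P = 22.2600 * 0.93426047 * 0.53969272 - 21.3000 * 1.00000000 * 0.40503320 = 2.5966


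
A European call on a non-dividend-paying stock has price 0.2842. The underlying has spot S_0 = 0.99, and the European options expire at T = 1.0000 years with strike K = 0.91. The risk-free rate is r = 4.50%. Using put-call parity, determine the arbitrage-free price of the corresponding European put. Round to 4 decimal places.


Answer: Put price = 0.1642

Derivation:
Put-call parity: C - P = S_0 * exp(-qT) - K * exp(-rT).
S_0 * exp(-qT) = 0.9900 * 1.00000000 = 0.99000000
K * exp(-rT) = 0.9100 * 0.95599748 = 0.86995771
P = C - S*exp(-qT) + K*exp(-rT)
P = 0.2842 - 0.99000000 + 0.86995771 = 0.1642


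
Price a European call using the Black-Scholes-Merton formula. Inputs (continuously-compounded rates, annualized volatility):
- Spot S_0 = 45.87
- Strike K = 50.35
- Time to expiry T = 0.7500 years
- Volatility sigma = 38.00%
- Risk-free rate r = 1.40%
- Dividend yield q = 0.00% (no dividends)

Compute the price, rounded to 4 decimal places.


Answer: Price = 4.4709

Derivation:
d1 = (ln(S/K) + (r - q + 0.5*sigma^2) * T) / (sigma * sqrt(T)) = -0.08671592
d2 = d1 - sigma * sqrt(T) = -0.41580557
exp(-rT) = 0.98955493; exp(-qT) = 1.00000000
C = S_0 * exp(-qT) * N(d1) - K * exp(-rT) * N(d2)
N(d1) = 0.46544866; N(d2) = 0.33877614
C = 45.8700 * 1.00000000 * 0.46544866 - 50.3500 * 0.98955493 * 0.33877614 = 4.4709


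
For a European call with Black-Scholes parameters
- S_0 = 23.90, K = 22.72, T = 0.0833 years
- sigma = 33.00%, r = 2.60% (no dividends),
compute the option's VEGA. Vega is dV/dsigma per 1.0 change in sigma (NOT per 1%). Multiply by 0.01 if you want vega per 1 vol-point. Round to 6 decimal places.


Answer: Vega = 2.295842

Derivation:
d1 = 0.6019749971; d2 = 0.5067312572
phi(d1) = 0.3328293171; exp(-qT) = 1.0000000000; exp(-rT) = 0.9978365437
Vega = S * exp(-qT) * phi(d1) * sqrt(T) = 23.9000 * 1.0000000000 * 0.3328293171 * 0.2886173938 = 2.295842


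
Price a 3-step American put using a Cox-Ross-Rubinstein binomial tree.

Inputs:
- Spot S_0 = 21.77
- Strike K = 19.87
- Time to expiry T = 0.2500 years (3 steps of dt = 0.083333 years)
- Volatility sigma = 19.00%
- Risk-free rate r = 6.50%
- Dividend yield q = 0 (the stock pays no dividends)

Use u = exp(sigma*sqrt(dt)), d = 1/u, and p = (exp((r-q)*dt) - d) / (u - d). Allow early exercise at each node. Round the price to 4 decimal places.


Answer: Price = V(0,0) = 0.1381

Derivation:
dt = T/N = 0.083333
u = exp(sigma*sqrt(dt)) = 1.056380; d = 1/u = 0.946629
p = (exp((r-q)*dt) - d) / (u - d) = 0.535779
Discount per step: exp(-r*dt) = 0.994598
Stock lattice S(k, i) with i counting down-moves:
  k=0: S(0,0) = 21.7700
  k=1: S(1,0) = 22.9974; S(1,1) = 20.6081
  k=2: S(2,0) = 24.2940; S(2,1) = 21.7700; S(2,2) = 19.5082
  k=3: S(3,0) = 25.6637; S(3,1) = 22.9974; S(3,2) = 20.6081; S(3,3) = 18.4670
Terminal payoffs V(N, i) = max(K - S_T, 0):
  V(3,0) = 0.000000; V(3,1) = 0.000000; V(3,2) = 0.000000; V(3,3) = 1.402950
Backward induction: V(k, i) = exp(-r*dt) * [p * V(k+1, i) + (1-p) * V(k+1, i+1)]; then take max(V_cont, immediate exercise) for American.
  V(2,0) = exp(-r*dt) * [p*0.000000 + (1-p)*0.000000] = 0.000000; exercise = 0.000000; V(2,0) = max -> 0.000000
  V(2,1) = exp(-r*dt) * [p*0.000000 + (1-p)*0.000000] = 0.000000; exercise = 0.000000; V(2,1) = max -> 0.000000
  V(2,2) = exp(-r*dt) * [p*0.000000 + (1-p)*1.402950] = 0.647761; exercise = 0.361772; V(2,2) = max -> 0.647761
  V(1,0) = exp(-r*dt) * [p*0.000000 + (1-p)*0.000000] = 0.000000; exercise = 0.000000; V(1,0) = max -> 0.000000
  V(1,1) = exp(-r*dt) * [p*0.000000 + (1-p)*0.647761] = 0.299080; exercise = 0.000000; V(1,1) = max -> 0.299080
  V(0,0) = exp(-r*dt) * [p*0.000000 + (1-p)*0.299080] = 0.138089; exercise = 0.000000; V(0,0) = max -> 0.138089


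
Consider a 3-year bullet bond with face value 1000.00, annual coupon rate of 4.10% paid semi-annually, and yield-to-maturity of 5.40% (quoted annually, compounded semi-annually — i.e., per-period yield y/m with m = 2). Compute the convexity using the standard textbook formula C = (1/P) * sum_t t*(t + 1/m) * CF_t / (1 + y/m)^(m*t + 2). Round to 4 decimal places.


Coupon per period c = face * coupon_rate / m = 20.500000
Periods per year m = 2; per-period yield y/m = 0.027000
Number of cashflows N = 6
Cashflows (t years, CF_t, discount factor 1/(1+y/m)^(m*t), PV):
  t = 0.5000: CF_t = 20.500000, DF = 0.973710, PV = 19.961052
  t = 1.0000: CF_t = 20.500000, DF = 0.948111, PV = 19.436272
  t = 1.5000: CF_t = 20.500000, DF = 0.923185, PV = 18.925289
  t = 2.0000: CF_t = 20.500000, DF = 0.898914, PV = 18.427740
  t = 2.5000: CF_t = 20.500000, DF = 0.875282, PV = 17.943272
  t = 3.0000: CF_t = 1020.500000, DF = 0.852270, PV = 869.741809
Price P = sum_t PV_t = 964.435435
Convexity numerator sum_t t*(t + 1/m) * CF_t / (1+y/m)^(m*t + 2):
  t = 0.5000: term = 9.462645
  t = 1.0000: term = 27.641611
  t = 1.5000: term = 53.829816
  t = 2.0000: term = 87.357703
  t = 2.5000: term = 127.591581
  t = 3.0000: term = 8658.422208
Convexity = (1/P) * sum = 8964.305563 / 964.435435 = 9.294874

Answer: Convexity = 9.2949


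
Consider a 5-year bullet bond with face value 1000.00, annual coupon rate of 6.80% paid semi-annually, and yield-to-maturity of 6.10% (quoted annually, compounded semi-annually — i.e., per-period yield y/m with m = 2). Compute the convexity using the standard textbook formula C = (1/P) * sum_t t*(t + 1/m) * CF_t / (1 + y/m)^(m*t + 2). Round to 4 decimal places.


Answer: Convexity = 21.3365

Derivation:
Coupon per period c = face * coupon_rate / m = 34.000000
Periods per year m = 2; per-period yield y/m = 0.030500
Number of cashflows N = 10
Cashflows (t years, CF_t, discount factor 1/(1+y/m)^(m*t), PV):
  t = 0.5000: CF_t = 34.000000, DF = 0.970403, PV = 32.993692
  t = 1.0000: CF_t = 34.000000, DF = 0.941681, PV = 32.017169
  t = 1.5000: CF_t = 34.000000, DF = 0.913810, PV = 31.069548
  t = 2.0000: CF_t = 34.000000, DF = 0.886764, PV = 30.149973
  t = 2.5000: CF_t = 34.000000, DF = 0.860518, PV = 29.257616
  t = 3.0000: CF_t = 34.000000, DF = 0.835049, PV = 28.391670
  t = 3.5000: CF_t = 34.000000, DF = 0.810334, PV = 27.551354
  t = 4.0000: CF_t = 34.000000, DF = 0.786350, PV = 26.735909
  t = 4.5000: CF_t = 34.000000, DF = 0.763076, PV = 25.944598
  t = 5.0000: CF_t = 1034.000000, DF = 0.740491, PV = 765.668143
Price P = sum_t PV_t = 1029.779672
Convexity numerator sum_t t*(t + 1/m) * CF_t / (1+y/m)^(m*t + 2):
  t = 0.5000: term = 15.534774
  t = 1.0000: term = 45.224960
  t = 1.5000: term = 87.772848
  t = 2.0000: term = 141.958351
  t = 2.5000: term = 206.635154
  t = 3.0000: term = 280.727040
  t = 3.5000: term = 363.224377
  t = 4.0000: term = 453.180757
  t = 4.5000: term = 549.709798
  t = 5.0000: term = 19827.925534
Convexity = (1/P) * sum = 21971.893594 / 1029.779672 = 21.336500


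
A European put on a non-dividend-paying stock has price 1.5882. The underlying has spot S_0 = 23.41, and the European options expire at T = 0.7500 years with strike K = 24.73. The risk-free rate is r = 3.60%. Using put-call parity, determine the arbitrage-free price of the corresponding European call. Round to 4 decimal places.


Put-call parity: C - P = S_0 * exp(-qT) - K * exp(-rT).
S_0 * exp(-qT) = 23.4100 * 1.00000000 = 23.41000000
K * exp(-rT) = 24.7300 * 0.97336124 = 24.07122350
C = P + S*exp(-qT) - K*exp(-rT)
C = 1.5882 + 23.41000000 - 24.07122350 = 0.9270

Answer: Call price = 0.9270


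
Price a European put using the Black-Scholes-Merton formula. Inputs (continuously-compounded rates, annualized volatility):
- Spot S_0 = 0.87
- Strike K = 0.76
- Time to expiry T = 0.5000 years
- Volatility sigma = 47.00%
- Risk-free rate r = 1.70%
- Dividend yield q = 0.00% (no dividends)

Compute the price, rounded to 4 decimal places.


d1 = (ln(S/K) + (r - q + 0.5*sigma^2) * T) / (sigma * sqrt(T)) = 0.59848248
d2 = d1 - sigma * sqrt(T) = 0.26614229
exp(-rT) = 0.99153602; exp(-qT) = 1.00000000
P = K * exp(-rT) * N(-d2) - S_0 * exp(-qT) * N(-d1)
N(-d1) = 0.27475902; N(-d2) = 0.39506481
P = 0.7600 * 0.99153602 * 0.39506481 - 0.8700 * 1.00000000 * 0.27475902 = 0.0587

Answer: Price = 0.0587


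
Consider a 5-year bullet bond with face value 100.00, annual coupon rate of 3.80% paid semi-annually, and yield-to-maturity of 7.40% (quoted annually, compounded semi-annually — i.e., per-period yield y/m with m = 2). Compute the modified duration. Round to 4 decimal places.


Answer: Modified duration = 4.3966

Derivation:
Coupon per period c = face * coupon_rate / m = 1.900000
Periods per year m = 2; per-period yield y/m = 0.037000
Number of cashflows N = 10
Cashflows (t years, CF_t, discount factor 1/(1+y/m)^(m*t), PV):
  t = 0.5000: CF_t = 1.900000, DF = 0.964320, PV = 1.832208
  t = 1.0000: CF_t = 1.900000, DF = 0.929913, PV = 1.766835
  t = 1.5000: CF_t = 1.900000, DF = 0.896734, PV = 1.703795
  t = 2.0000: CF_t = 1.900000, DF = 0.864739, PV = 1.643004
  t = 2.5000: CF_t = 1.900000, DF = 0.833885, PV = 1.584382
  t = 3.0000: CF_t = 1.900000, DF = 0.804132, PV = 1.527851
  t = 3.5000: CF_t = 1.900000, DF = 0.775441, PV = 1.473338
  t = 4.0000: CF_t = 1.900000, DF = 0.747773, PV = 1.420769
  t = 4.5000: CF_t = 1.900000, DF = 0.721093, PV = 1.370076
  t = 5.0000: CF_t = 101.900000, DF = 0.695364, PV = 70.857630
Price P = sum_t PV_t = 85.179888
First compute Macaulay numerator sum_t t * PV_t:
  t * PV_t at t = 0.5000: 0.916104
  t * PV_t at t = 1.0000: 1.766835
  t * PV_t at t = 1.5000: 2.555692
  t * PV_t at t = 2.0000: 3.286008
  t * PV_t at t = 2.5000: 3.960954
  t * PV_t at t = 3.0000: 4.583554
  t * PV_t at t = 3.5000: 5.156682
  t * PV_t at t = 4.0000: 5.683077
  t * PV_t at t = 4.5000: 6.165344
  t * PV_t at t = 5.0000: 354.288148
Macaulay duration D = 388.362399 / 85.179888 = 4.559320
Modified duration = D / (1 + y/m) = 4.559320 / (1 + 0.037000) = 4.396645


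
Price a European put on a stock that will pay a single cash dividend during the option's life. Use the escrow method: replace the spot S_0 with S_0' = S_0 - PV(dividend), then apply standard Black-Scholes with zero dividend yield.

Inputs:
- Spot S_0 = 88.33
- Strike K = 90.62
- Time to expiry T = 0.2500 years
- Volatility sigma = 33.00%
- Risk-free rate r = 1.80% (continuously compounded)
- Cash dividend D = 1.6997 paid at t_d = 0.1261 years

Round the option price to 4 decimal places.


Answer: Price = 7.7771

Derivation:
PV(D) = D * exp(-r * t_d) = 1.6997 * 0.99773277 = 1.69584640
S_0' = S_0 - PV(D) = 88.3300 - 1.69584640 = 86.63415360
d1 = (ln(S_0'/K) + (r + sigma^2/2)*T) / (sigma*sqrt(T)) = -0.16283829
d2 = d1 - sigma*sqrt(T) = -0.32783829
exp(-rT) = 0.99551011
N(-d1) = 0.56467712; N(-d2) = 0.62848303
P = K * exp(-rT) * N(-d2) - S_0' * N(-d1) = 90.6200 * 0.99551011 * 0.62848303 - 86.63415360 * 0.56467712 = 7.7771


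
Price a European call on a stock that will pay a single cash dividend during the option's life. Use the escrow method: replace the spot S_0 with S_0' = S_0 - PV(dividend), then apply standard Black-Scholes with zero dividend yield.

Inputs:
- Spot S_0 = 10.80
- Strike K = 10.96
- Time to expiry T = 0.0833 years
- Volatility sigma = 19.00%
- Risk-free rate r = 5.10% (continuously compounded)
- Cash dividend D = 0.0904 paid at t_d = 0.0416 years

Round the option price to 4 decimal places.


PV(D) = D * exp(-r * t_d) = 0.0904 * 0.99788065 = 0.09020841
S_0' = S_0 - PV(D) = 10.8000 - 0.09020841 = 10.70979159
d1 = (ln(S_0'/K) + (r + sigma^2/2)*T) / (sigma*sqrt(T)) = -0.31624442
d2 = d1 - sigma*sqrt(T) = -0.37108173
exp(-rT) = 0.99576071
N(d1) = 0.37590850; N(d2) = 0.35528833
C = S_0' * N(d1) - K * exp(-rT) * N(d2) = 10.70979159 * 0.37590850 - 10.9600 * 0.99576071 * 0.35528833 = 0.1484

Answer: Price = 0.1484


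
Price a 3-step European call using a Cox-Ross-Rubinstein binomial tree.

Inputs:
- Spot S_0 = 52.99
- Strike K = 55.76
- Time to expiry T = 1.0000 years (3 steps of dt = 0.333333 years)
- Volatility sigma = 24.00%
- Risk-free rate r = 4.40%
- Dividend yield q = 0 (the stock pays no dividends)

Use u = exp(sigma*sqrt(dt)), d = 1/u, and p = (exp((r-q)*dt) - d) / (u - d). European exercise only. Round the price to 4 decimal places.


dt = T/N = 0.333333
u = exp(sigma*sqrt(dt)) = 1.148623; d = 1/u = 0.870607
p = (exp((r-q)*dt) - d) / (u - d) = 0.518558
Discount per step: exp(-r*dt) = 0.985440
Stock lattice S(k, i) with i counting down-moves:
  k=0: S(0,0) = 52.9900
  k=1: S(1,0) = 60.8655; S(1,1) = 46.1335
  k=2: S(2,0) = 69.9116; S(2,1) = 52.9900; S(2,2) = 40.1642
  k=3: S(3,0) = 80.3021; S(3,1) = 60.8655; S(3,2) = 46.1335; S(3,3) = 34.9672
Terminal payoffs V(N, i) = max(S_T - K, 0):
  V(3,0) = 24.542071; V(3,1) = 5.105547; V(3,2) = 0.000000; V(3,3) = 0.000000
Backward induction: V(k, i) = exp(-r*dt) * [p * V(k+1, i) + (1-p) * V(k+1, i+1)].
  V(2,0) = exp(-r*dt) * [p*24.542071 + (1-p)*5.105547] = 14.963428
  V(2,1) = exp(-r*dt) * [p*5.105547 + (1-p)*0.000000] = 2.608975
  V(2,2) = exp(-r*dt) * [p*0.000000 + (1-p)*0.000000] = 0.000000
  V(1,0) = exp(-r*dt) * [p*14.963428 + (1-p)*2.608975] = 8.884212
  V(1,1) = exp(-r*dt) * [p*2.608975 + (1-p)*0.000000] = 1.333206
  V(0,0) = exp(-r*dt) * [p*8.884212 + (1-p)*1.333206] = 5.172418

Answer: Price = V(0,0) = 5.1724


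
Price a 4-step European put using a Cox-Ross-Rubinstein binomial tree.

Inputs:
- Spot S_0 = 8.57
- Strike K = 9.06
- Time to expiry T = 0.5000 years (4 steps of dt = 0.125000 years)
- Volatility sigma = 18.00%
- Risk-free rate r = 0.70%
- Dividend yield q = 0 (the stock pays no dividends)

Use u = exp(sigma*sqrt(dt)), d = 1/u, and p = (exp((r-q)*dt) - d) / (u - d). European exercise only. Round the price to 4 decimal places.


dt = T/N = 0.125000
u = exp(sigma*sqrt(dt)) = 1.065708; d = 1/u = 0.938343
p = (exp((r-q)*dt) - d) / (u - d) = 0.490968
Discount per step: exp(-r*dt) = 0.999125
Stock lattice S(k, i) with i counting down-moves:
  k=0: S(0,0) = 8.5700
  k=1: S(1,0) = 9.1331; S(1,1) = 8.0416
  k=2: S(2,0) = 9.7332; S(2,1) = 8.5700; S(2,2) = 7.5458
  k=3: S(3,0) = 10.3728; S(3,1) = 9.1331; S(3,2) = 8.0416; S(3,3) = 7.0805
  k=4: S(4,0) = 11.0544; S(4,1) = 9.7332; S(4,2) = 8.5700; S(4,3) = 7.5458; S(4,4) = 6.6440
Terminal payoffs V(N, i) = max(K - S_T, 0):
  V(4,0) = 0.000000; V(4,1) = 0.000000; V(4,2) = 0.490000; V(4,3) = 1.514220; V(4,4) = 2.416033
Backward induction: V(k, i) = exp(-r*dt) * [p * V(k+1, i) + (1-p) * V(k+1, i+1)].
  V(3,0) = exp(-r*dt) * [p*0.000000 + (1-p)*0.000000] = 0.000000
  V(3,1) = exp(-r*dt) * [p*0.000000 + (1-p)*0.490000] = 0.249207
  V(3,2) = exp(-r*dt) * [p*0.490000 + (1-p)*1.514220] = 1.010476
  V(3,3) = exp(-r*dt) * [p*1.514220 + (1-p)*2.416033] = 1.971545
  V(2,0) = exp(-r*dt) * [p*0.000000 + (1-p)*0.249207] = 0.126743
  V(2,1) = exp(-r*dt) * [p*0.249207 + (1-p)*1.010476] = 0.636160
  V(2,2) = exp(-r*dt) * [p*1.010476 + (1-p)*1.971545] = 1.498379
  V(1,0) = exp(-r*dt) * [p*0.126743 + (1-p)*0.636160] = 0.385715
  V(1,1) = exp(-r*dt) * [p*0.636160 + (1-p)*1.498379] = 1.074116
  V(0,0) = exp(-r*dt) * [p*0.385715 + (1-p)*1.074116] = 0.735489

Answer: Price = V(0,0) = 0.7355


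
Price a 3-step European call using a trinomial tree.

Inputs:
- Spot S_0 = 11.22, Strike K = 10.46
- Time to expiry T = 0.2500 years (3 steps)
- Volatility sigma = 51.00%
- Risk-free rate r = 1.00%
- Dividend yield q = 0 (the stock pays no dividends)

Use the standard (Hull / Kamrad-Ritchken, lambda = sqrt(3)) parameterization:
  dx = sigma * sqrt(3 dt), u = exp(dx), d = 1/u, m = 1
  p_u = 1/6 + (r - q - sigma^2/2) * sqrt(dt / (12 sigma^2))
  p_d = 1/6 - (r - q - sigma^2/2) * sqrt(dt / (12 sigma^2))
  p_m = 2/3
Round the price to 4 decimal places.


Answer: Price = V(0,0) = 1.5403

Derivation:
dt = T/N = 0.083333; dx = sigma*sqrt(3*dt) = 0.255000
u = exp(dx) = 1.290462; d = 1/u = 0.774916
p_u = 0.147051, p_m = 0.666667, p_d = 0.186283
Discount per step: exp(-r*dt) = 0.999167
Stock lattice S(k, j) with j the centered position index:
  k=0: S(0,+0) = 11.2200
  k=1: S(1,-1) = 8.6946; S(1,+0) = 11.2200; S(1,+1) = 14.4790
  k=2: S(2,-2) = 6.7376; S(2,-1) = 8.6946; S(2,+0) = 11.2200; S(2,+1) = 14.4790; S(2,+2) = 18.6846
  k=3: S(3,-3) = 5.2210; S(3,-2) = 6.7376; S(3,-1) = 8.6946; S(3,+0) = 11.2200; S(3,+1) = 14.4790; S(3,+2) = 18.6846; S(3,+3) = 24.1117
Terminal payoffs V(N, j) = max(S_T - K, 0):
  V(3,-3) = 0.000000; V(3,-2) = 0.000000; V(3,-1) = 0.000000; V(3,+0) = 0.760000; V(3,+1) = 4.018979; V(3,+2) = 8.224567; V(3,+3) = 13.651717
Backward induction: V(k, j) = exp(-r*dt) * [p_u * V(k+1, j+1) + p_m * V(k+1, j) + p_d * V(k+1, j-1)]
  V(2,-2) = exp(-r*dt) * [p_u*0.000000 + p_m*0.000000 + p_d*0.000000] = 0.000000
  V(2,-1) = exp(-r*dt) * [p_u*0.760000 + p_m*0.000000 + p_d*0.000000] = 0.111665
  V(2,+0) = exp(-r*dt) * [p_u*4.018979 + p_m*0.760000 + p_d*0.000000] = 1.096746
  V(2,+1) = exp(-r*dt) * [p_u*8.224567 + p_m*4.018979 + p_d*0.760000] = 4.026965
  V(2,+2) = exp(-r*dt) * [p_u*13.651717 + p_m*8.224567 + p_d*4.018979] = 8.232342
  V(1,-1) = exp(-r*dt) * [p_u*1.096746 + p_m*0.111665 + p_d*0.000000] = 0.235524
  V(1,+0) = exp(-r*dt) * [p_u*4.026965 + p_m*1.096746 + p_d*0.111665] = 1.343013
  V(1,+1) = exp(-r*dt) * [p_u*8.232342 + p_m*4.026965 + p_d*1.096746] = 4.096105
  V(0,+0) = exp(-r*dt) * [p_u*4.096105 + p_m*1.343013 + p_d*0.235524] = 1.540267


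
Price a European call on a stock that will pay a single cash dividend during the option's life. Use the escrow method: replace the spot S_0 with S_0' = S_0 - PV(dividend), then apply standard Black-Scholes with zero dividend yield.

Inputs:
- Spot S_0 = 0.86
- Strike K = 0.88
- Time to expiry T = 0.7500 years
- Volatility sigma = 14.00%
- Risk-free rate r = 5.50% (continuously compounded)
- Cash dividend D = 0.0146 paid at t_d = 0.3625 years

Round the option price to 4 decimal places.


Answer: Price = 0.0415

Derivation:
PV(D) = D * exp(-r * t_d) = 0.0146 * 0.98025994 = 0.01431180
S_0' = S_0 - PV(D) = 0.8600 - 0.01431180 = 0.84568820
d1 = (ln(S_0'/K) + (r + sigma^2/2)*T) / (sigma*sqrt(T)) = 0.07281898
d2 = d1 - sigma*sqrt(T) = -0.04842458
exp(-rT) = 0.95958920
N(d1) = 0.52902492; N(d2) = 0.48068894
C = S_0' * N(d1) - K * exp(-rT) * N(d2) = 0.84568820 * 0.52902492 - 0.8800 * 0.95958920 * 0.48068894 = 0.0415


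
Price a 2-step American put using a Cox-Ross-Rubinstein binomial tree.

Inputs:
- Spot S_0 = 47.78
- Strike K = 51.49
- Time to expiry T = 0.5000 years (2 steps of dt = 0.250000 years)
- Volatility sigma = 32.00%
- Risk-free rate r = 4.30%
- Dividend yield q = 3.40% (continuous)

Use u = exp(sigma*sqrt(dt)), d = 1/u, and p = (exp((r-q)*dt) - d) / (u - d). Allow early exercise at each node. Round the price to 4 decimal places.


Answer: Price = V(0,0) = 6.5843

Derivation:
dt = T/N = 0.250000
u = exp(sigma*sqrt(dt)) = 1.173511; d = 1/u = 0.852144
p = (exp((r-q)*dt) - d) / (u - d) = 0.467094
Discount per step: exp(-r*dt) = 0.989308
Stock lattice S(k, i) with i counting down-moves:
  k=0: S(0,0) = 47.7800
  k=1: S(1,0) = 56.0703; S(1,1) = 40.7154
  k=2: S(2,0) = 65.7992; S(2,1) = 47.7800; S(2,2) = 34.6954
Terminal payoffs V(N, i) = max(K - S_T, 0):
  V(2,0) = 0.000000; V(2,1) = 3.710000; V(2,2) = 16.794599
Backward induction: V(k, i) = exp(-r*dt) * [p * V(k+1, i) + (1-p) * V(k+1, i+1)]; then take max(V_cont, immediate exercise) for American.
  V(1,0) = exp(-r*dt) * [p*0.000000 + (1-p)*3.710000] = 1.955940; exercise = 0.000000; V(1,0) = max -> 1.955940
  V(1,1) = exp(-r*dt) * [p*3.710000 + (1-p)*16.794599] = 10.568631; exercise = 10.774570; V(1,1) = max -> 10.774570
  V(0,0) = exp(-r*dt) * [p*1.955940 + (1-p)*10.774570] = 6.584275; exercise = 3.710000; V(0,0) = max -> 6.584275


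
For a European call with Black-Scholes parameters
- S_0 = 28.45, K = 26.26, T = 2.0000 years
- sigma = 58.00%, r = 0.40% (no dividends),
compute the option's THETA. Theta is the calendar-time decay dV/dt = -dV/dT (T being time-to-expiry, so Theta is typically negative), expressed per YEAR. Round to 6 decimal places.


Answer: Theta = -2.075413

Derivation:
d1 = 0.5175305896; d2 = -0.3027132766
phi(d1) = 0.3489392332; exp(-qT) = 1.0000000000; exp(-rT) = 0.9920319148
Theta = -S*exp(-qT)*phi(d1)*sigma/(2*sqrt(T)) - r*K*exp(-rT)*N(d2) + q*S*exp(-qT)*N(d1)
N(d1) = 0.6976070895; N(d2) = 0.3810541895; sqrt(T) = 1.4142135624
Term 1 = -28.4500 * 1.0000000000 * 0.3489392332 * 0.5800 / (2 * 1.4142135624) = -2.0357060773
Term 2 = -0.0040 * 26.2600 * 0.9920319148 * 0.3810541895 = -0.0397070020
Term 3 = 0 (no dividend yield, q = 0)
Theta = -2.0357060773 + (-0.0397070020) + (0.0000000000) = -2.075413


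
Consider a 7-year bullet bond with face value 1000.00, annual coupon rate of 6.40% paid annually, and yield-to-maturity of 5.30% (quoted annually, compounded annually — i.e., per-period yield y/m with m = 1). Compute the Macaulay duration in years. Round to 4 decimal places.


Coupon per period c = face * coupon_rate / m = 64.000000
Periods per year m = 1; per-period yield y/m = 0.053000
Number of cashflows N = 7
Cashflows (t years, CF_t, discount factor 1/(1+y/m)^(m*t), PV):
  t = 1.0000: CF_t = 64.000000, DF = 0.949668, PV = 60.778727
  t = 2.0000: CF_t = 64.000000, DF = 0.901869, PV = 57.719589
  t = 3.0000: CF_t = 64.000000, DF = 0.856475, PV = 54.814425
  t = 4.0000: CF_t = 64.000000, DF = 0.813367, PV = 52.055484
  t = 5.0000: CF_t = 64.000000, DF = 0.772428, PV = 49.435407
  t = 6.0000: CF_t = 64.000000, DF = 0.733550, PV = 46.947206
  t = 7.0000: CF_t = 1064.000000, DF = 0.696629, PV = 741.213003
Price P = sum_t PV_t = 1062.963842
Macaulay numerator sum_t t * PV_t:
  t * PV_t at t = 1.0000: 60.778727
  t * PV_t at t = 2.0000: 115.439178
  t * PV_t at t = 3.0000: 164.443274
  t * PV_t at t = 4.0000: 208.221936
  t * PV_t at t = 5.0000: 247.177037
  t * PV_t at t = 6.0000: 281.683233
  t * PV_t at t = 7.0000: 5188.491023
Macaulay duration D = (sum_t t * PV_t) / P = 6266.234410 / 1062.963842 = 5.895059

Answer: Macaulay duration = 5.8951 years


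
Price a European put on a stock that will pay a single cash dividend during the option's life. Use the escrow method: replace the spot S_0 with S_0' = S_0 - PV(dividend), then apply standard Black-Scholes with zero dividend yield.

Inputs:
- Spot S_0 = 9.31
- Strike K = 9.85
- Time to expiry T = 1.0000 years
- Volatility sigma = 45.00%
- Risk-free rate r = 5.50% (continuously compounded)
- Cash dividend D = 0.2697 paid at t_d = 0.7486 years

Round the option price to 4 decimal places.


Answer: Price = 1.7748

Derivation:
PV(D) = D * exp(-r * t_d) = 0.2697 * 0.95966309 = 0.25882114
S_0' = S_0 - PV(D) = 9.3100 - 0.25882114 = 9.05117886
d1 = (ln(S_0'/K) + (r + sigma^2/2)*T) / (sigma*sqrt(T)) = 0.15927457
d2 = d1 - sigma*sqrt(T) = -0.29072543
exp(-rT) = 0.94648515
N(-d1) = 0.43672628; N(-d2) = 0.61436934
P = K * exp(-rT) * N(-d2) - S_0' * N(-d1) = 9.8500 * 0.94648515 * 0.61436934 - 9.05117886 * 0.43672628 = 1.7748


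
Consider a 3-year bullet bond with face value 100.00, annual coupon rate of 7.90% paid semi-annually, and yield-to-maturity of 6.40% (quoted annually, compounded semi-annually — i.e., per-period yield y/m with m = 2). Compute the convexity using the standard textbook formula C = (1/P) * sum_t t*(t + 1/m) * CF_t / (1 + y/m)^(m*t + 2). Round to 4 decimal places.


Answer: Convexity = 8.7047

Derivation:
Coupon per period c = face * coupon_rate / m = 3.950000
Periods per year m = 2; per-period yield y/m = 0.032000
Number of cashflows N = 6
Cashflows (t years, CF_t, discount factor 1/(1+y/m)^(m*t), PV):
  t = 0.5000: CF_t = 3.950000, DF = 0.968992, PV = 3.827519
  t = 1.0000: CF_t = 3.950000, DF = 0.938946, PV = 3.708837
  t = 1.5000: CF_t = 3.950000, DF = 0.909831, PV = 3.593834
  t = 2.0000: CF_t = 3.950000, DF = 0.881620, PV = 3.482397
  t = 2.5000: CF_t = 3.950000, DF = 0.854283, PV = 3.374416
  t = 3.0000: CF_t = 103.950000, DF = 0.827793, PV = 86.049096
Price P = sum_t PV_t = 104.036099
Convexity numerator sum_t t*(t + 1/m) * CF_t / (1+y/m)^(m*t + 2):
  t = 0.5000: term = 1.796917
  t = 1.0000: term = 5.223596
  t = 1.5000: term = 10.123248
  t = 2.0000: term = 16.348914
  t = 2.5000: term = 23.762957
  t = 3.0000: term = 848.352247
Convexity = (1/P) * sum = 905.607878 / 104.036099 = 8.704747


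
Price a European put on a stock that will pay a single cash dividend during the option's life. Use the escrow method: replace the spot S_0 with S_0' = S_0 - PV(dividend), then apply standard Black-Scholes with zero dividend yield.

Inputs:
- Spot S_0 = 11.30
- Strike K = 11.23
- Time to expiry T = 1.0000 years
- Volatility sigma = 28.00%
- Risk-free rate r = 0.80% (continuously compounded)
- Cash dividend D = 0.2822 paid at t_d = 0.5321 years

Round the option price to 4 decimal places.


Answer: Price = 1.2953

Derivation:
PV(D) = D * exp(-r * t_d) = 0.2822 * 0.99575225 = 0.28100128
S_0' = S_0 - PV(D) = 11.3000 - 0.28100128 = 11.01899872
d1 = (ln(S_0'/K) + (r + sigma^2/2)*T) / (sigma*sqrt(T)) = 0.10082918
d2 = d1 - sigma*sqrt(T) = -0.17917082
exp(-rT) = 0.99203191
N(-d1) = 0.45984303; N(-d2) = 0.57109821
P = K * exp(-rT) * N(-d2) - S_0' * N(-d1) = 11.2300 * 0.99203191 * 0.57109821 - 11.01899872 * 0.45984303 = 1.2953


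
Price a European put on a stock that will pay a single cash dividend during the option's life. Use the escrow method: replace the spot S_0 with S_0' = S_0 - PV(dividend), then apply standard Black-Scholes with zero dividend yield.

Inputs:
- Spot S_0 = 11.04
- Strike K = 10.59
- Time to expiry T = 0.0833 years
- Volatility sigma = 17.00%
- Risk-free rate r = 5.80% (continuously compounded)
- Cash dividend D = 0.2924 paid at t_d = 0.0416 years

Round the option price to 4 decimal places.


PV(D) = D * exp(-r * t_d) = 0.2924 * 0.99759011 = 0.29169535
S_0' = S_0 - PV(D) = 11.0400 - 0.29169535 = 10.74830465
d1 = (ln(S_0'/K) + (r + sigma^2/2)*T) / (sigma*sqrt(T)) = 0.42541484
d2 = d1 - sigma*sqrt(T) = 0.37634988
exp(-rT) = 0.99518025
N(-d1) = 0.33526715; N(-d2) = 0.35332840
P = K * exp(-rT) * N(-d2) - S_0' * N(-d1) = 10.5900 * 0.99518025 * 0.35332840 - 10.74830465 * 0.33526715 = 0.1202

Answer: Price = 0.1202


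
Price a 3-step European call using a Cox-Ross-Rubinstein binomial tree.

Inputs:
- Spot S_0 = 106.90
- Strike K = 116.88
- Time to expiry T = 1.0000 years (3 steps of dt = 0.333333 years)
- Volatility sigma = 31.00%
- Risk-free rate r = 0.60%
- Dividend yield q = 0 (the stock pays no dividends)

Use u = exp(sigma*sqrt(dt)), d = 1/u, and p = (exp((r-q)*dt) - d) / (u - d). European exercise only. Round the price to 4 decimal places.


dt = T/N = 0.333333
u = exp(sigma*sqrt(dt)) = 1.195995; d = 1/u = 0.836124
p = (exp((r-q)*dt) - d) / (u - d) = 0.460938
Discount per step: exp(-r*dt) = 0.998002
Stock lattice S(k, i) with i counting down-moves:
  k=0: S(0,0) = 106.9000
  k=1: S(1,0) = 127.8519; S(1,1) = 89.3816
  k=2: S(2,0) = 152.9102; S(2,1) = 106.9000; S(2,2) = 74.7341
  k=3: S(3,0) = 182.8799; S(3,1) = 127.8519; S(3,2) = 89.3816; S(3,3) = 62.4870
Terminal payoffs V(N, i) = max(S_T - K, 0):
  V(3,0) = 65.999884; V(3,1) = 10.971879; V(3,2) = 0.000000; V(3,3) = 0.000000
Backward induction: V(k, i) = exp(-r*dt) * [p * V(k+1, i) + (1-p) * V(k+1, i+1)].
  V(2,0) = exp(-r*dt) * [p*65.999884 + (1-p)*10.971879] = 36.263751
  V(2,1) = exp(-r*dt) * [p*10.971879 + (1-p)*0.000000] = 5.047246
  V(2,2) = exp(-r*dt) * [p*0.000000 + (1-p)*0.000000] = 0.000000
  V(1,0) = exp(-r*dt) * [p*36.263751 + (1-p)*5.047246] = 19.397271
  V(1,1) = exp(-r*dt) * [p*5.047246 + (1-p)*0.000000] = 2.321817
  V(0,0) = exp(-r*dt) * [p*19.397271 + (1-p)*2.321817] = 10.172170

Answer: Price = V(0,0) = 10.1722


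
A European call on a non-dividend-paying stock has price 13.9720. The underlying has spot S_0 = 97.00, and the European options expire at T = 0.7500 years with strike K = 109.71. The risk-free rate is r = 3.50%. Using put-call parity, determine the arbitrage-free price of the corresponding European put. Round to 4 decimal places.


Put-call parity: C - P = S_0 * exp(-qT) - K * exp(-rT).
S_0 * exp(-qT) = 97.0000 * 1.00000000 = 97.00000000
K * exp(-rT) = 109.7100 * 0.97409154 = 106.86758245
P = C - S*exp(-qT) + K*exp(-rT)
P = 13.9720 - 97.00000000 + 106.86758245 = 23.8396

Answer: Put price = 23.8396


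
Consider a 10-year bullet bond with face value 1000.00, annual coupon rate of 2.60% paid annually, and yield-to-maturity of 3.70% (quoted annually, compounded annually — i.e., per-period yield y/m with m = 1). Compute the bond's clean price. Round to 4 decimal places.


Coupon per period c = face * coupon_rate / m = 26.000000
Periods per year m = 1; per-period yield y/m = 0.037000
Number of cashflows N = 10
Cashflows (t years, CF_t, discount factor 1/(1+y/m)^(m*t), PV):
  t = 1.0000: CF_t = 26.000000, DF = 0.964320, PV = 25.072324
  t = 2.0000: CF_t = 26.000000, DF = 0.929913, PV = 24.177747
  t = 3.0000: CF_t = 26.000000, DF = 0.896734, PV = 23.315089
  t = 4.0000: CF_t = 26.000000, DF = 0.864739, PV = 22.483210
  t = 5.0000: CF_t = 26.000000, DF = 0.833885, PV = 21.681013
  t = 6.0000: CF_t = 26.000000, DF = 0.804132, PV = 20.907438
  t = 7.0000: CF_t = 26.000000, DF = 0.775441, PV = 20.161463
  t = 8.0000: CF_t = 26.000000, DF = 0.747773, PV = 19.442106
  t = 9.0000: CF_t = 26.000000, DF = 0.721093, PV = 18.748414
  t = 10.0000: CF_t = 1026.000000, DF = 0.695364, PV = 713.443847
Price P = sum_t PV_t = 909.432652

Answer: Price = 909.4327


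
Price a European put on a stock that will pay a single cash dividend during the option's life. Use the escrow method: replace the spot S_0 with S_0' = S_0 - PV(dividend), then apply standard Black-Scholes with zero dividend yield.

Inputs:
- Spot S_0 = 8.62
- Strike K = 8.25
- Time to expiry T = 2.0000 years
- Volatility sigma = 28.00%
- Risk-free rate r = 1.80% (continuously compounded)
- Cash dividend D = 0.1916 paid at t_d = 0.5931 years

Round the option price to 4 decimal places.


Answer: Price = 1.0634

Derivation:
PV(D) = D * exp(-r * t_d) = 0.1916 * 0.98938098 = 0.18956540
S_0' = S_0 - PV(D) = 8.6200 - 0.18956540 = 8.43043460
d1 = (ln(S_0'/K) + (r + sigma^2/2)*T) / (sigma*sqrt(T)) = 0.34354057
d2 = d1 - sigma*sqrt(T) = -0.05243923
exp(-rT) = 0.96464029
N(-d1) = 0.36559591; N(-d2) = 0.52091064
P = K * exp(-rT) * N(-d2) - S_0' * N(-d1) = 8.2500 * 0.96464029 * 0.52091064 - 8.43043460 * 0.36559591 = 1.0634


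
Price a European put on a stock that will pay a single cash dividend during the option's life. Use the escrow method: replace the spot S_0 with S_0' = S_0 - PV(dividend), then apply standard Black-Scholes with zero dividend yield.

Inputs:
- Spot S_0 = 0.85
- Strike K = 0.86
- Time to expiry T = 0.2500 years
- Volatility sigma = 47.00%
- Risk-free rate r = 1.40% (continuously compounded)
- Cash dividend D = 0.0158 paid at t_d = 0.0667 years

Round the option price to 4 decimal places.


Answer: Price = 0.0910

Derivation:
PV(D) = D * exp(-r * t_d) = 0.0158 * 0.99906664 = 0.01578525
S_0' = S_0 - PV(D) = 0.8500 - 0.01578525 = 0.83421475
d1 = (ln(S_0'/K) + (r + sigma^2/2)*T) / (sigma*sqrt(T)) = 0.00285519
d2 = d1 - sigma*sqrt(T) = -0.23214481
exp(-rT) = 0.99650612
N(-d1) = 0.49886094; N(-d2) = 0.59178723
P = K * exp(-rT) * N(-d2) - S_0' * N(-d1) = 0.8600 * 0.99650612 * 0.59178723 - 0.83421475 * 0.49886094 = 0.0910


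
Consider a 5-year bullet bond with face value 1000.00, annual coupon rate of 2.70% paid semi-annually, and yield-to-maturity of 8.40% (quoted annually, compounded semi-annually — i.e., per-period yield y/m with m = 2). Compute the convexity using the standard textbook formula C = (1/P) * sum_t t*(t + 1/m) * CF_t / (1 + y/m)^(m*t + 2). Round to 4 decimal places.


Answer: Convexity = 23.0612

Derivation:
Coupon per period c = face * coupon_rate / m = 13.500000
Periods per year m = 2; per-period yield y/m = 0.042000
Number of cashflows N = 10
Cashflows (t years, CF_t, discount factor 1/(1+y/m)^(m*t), PV):
  t = 0.5000: CF_t = 13.500000, DF = 0.959693, PV = 12.955854
  t = 1.0000: CF_t = 13.500000, DF = 0.921010, PV = 12.433641
  t = 1.5000: CF_t = 13.500000, DF = 0.883887, PV = 11.932477
  t = 2.0000: CF_t = 13.500000, DF = 0.848260, PV = 11.451514
  t = 2.5000: CF_t = 13.500000, DF = 0.814069, PV = 10.989936
  t = 3.0000: CF_t = 13.500000, DF = 0.781257, PV = 10.546964
  t = 3.5000: CF_t = 13.500000, DF = 0.749766, PV = 10.121846
  t = 4.0000: CF_t = 13.500000, DF = 0.719545, PV = 9.713864
  t = 4.5000: CF_t = 13.500000, DF = 0.690543, PV = 9.322326
  t = 5.0000: CF_t = 1013.500000, DF = 0.662709, PV = 671.655481
Price P = sum_t PV_t = 771.123904
Convexity numerator sum_t t*(t + 1/m) * CF_t / (1+y/m)^(m*t + 2):
  t = 0.5000: term = 5.966239
  t = 1.0000: term = 17.177270
  t = 1.5000: term = 32.969809
  t = 2.0000: term = 52.734819
  t = 2.5000: term = 75.913847
  t = 3.0000: term = 101.995572
  t = 3.5000: term = 130.512568
  t = 4.0000: term = 161.038265
  t = 4.5000: term = 193.184100
  t = 5.0000: term = 17011.547388
Convexity = (1/P) * sum = 17783.039876 / 771.123904 = 23.061197


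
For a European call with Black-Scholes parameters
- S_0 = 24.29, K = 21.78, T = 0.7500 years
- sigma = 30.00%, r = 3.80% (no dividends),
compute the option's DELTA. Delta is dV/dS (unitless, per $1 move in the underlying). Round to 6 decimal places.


d1 = 0.6594210930; d2 = 0.3996134719
phi(d1) = 0.3209863686; exp(-qT) = 1.0000000000; exp(-rT) = 0.9719022941
N(d1) = 0.7451872996
Delta = exp(-qT) * N(d1) = 1.0000000000 * 0.7451872996 = 0.745187

Answer: Delta = 0.745187


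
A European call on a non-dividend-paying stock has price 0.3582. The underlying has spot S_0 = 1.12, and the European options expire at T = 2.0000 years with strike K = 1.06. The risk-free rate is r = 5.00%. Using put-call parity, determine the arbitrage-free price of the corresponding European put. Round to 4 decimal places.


Answer: Put price = 0.1973

Derivation:
Put-call parity: C - P = S_0 * exp(-qT) - K * exp(-rT).
S_0 * exp(-qT) = 1.1200 * 1.00000000 = 1.12000000
K * exp(-rT) = 1.0600 * 0.90483742 = 0.95912766
P = C - S*exp(-qT) + K*exp(-rT)
P = 0.3582 - 1.12000000 + 0.95912766 = 0.1973


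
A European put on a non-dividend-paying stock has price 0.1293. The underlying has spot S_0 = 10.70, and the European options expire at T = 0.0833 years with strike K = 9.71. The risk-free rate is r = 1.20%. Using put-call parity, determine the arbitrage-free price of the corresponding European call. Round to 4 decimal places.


Answer: Call price = 1.1290

Derivation:
Put-call parity: C - P = S_0 * exp(-qT) - K * exp(-rT).
S_0 * exp(-qT) = 10.7000 * 1.00000000 = 10.70000000
K * exp(-rT) = 9.7100 * 0.99900090 = 9.70029873
C = P + S*exp(-qT) - K*exp(-rT)
C = 0.1293 + 10.70000000 - 9.70029873 = 1.1290


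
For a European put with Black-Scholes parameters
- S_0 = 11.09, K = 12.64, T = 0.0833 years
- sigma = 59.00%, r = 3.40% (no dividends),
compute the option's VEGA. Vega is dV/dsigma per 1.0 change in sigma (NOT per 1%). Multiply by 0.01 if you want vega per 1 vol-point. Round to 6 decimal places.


d1 = -0.6664856799; d2 = -0.8367699422
phi(d1) = 0.3194865465; exp(-qT) = 1.0000000000; exp(-rT) = 0.9971718069
Vega = S * exp(-qT) * phi(d1) * sqrt(T) = 11.0900 * 1.0000000000 * 0.3194865465 * 0.2886173938 = 1.022602

Answer: Vega = 1.022602


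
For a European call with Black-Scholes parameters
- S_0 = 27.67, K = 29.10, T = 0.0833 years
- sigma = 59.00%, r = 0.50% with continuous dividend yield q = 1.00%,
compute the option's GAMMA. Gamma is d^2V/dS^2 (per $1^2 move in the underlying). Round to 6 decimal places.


d1 = -0.2132170929; d2 = -0.3835013552
phi(d1) = 0.3899763052; exp(-qT) = 0.9991673468; exp(-rT) = 0.9995835867
Gamma = exp(-qT) * phi(d1) / (S * sigma * sqrt(T)) = 0.9991673468 * 0.3899763052 / (27.6700 * 0.5900 * 0.2886173938) = 0.082698

Answer: Gamma = 0.082698


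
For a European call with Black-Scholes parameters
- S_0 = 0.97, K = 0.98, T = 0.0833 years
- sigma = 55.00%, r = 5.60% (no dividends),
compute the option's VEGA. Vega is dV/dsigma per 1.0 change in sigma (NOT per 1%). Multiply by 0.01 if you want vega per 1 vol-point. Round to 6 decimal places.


d1 = 0.0441441600; d2 = -0.1145954065
phi(d1) = 0.3985537589; exp(-qT) = 1.0000000000; exp(-rT) = 0.9953460633
Vega = S * exp(-qT) * phi(d1) * sqrt(T) = 0.9700 * 1.0000000000 * 0.3985537589 * 0.2886173938 = 0.111579

Answer: Vega = 0.111579


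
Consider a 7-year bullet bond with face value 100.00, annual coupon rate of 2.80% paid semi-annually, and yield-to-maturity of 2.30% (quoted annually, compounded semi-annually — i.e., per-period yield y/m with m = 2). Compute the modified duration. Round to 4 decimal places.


Answer: Modified duration = 6.3438

Derivation:
Coupon per period c = face * coupon_rate / m = 1.400000
Periods per year m = 2; per-period yield y/m = 0.011500
Number of cashflows N = 14
Cashflows (t years, CF_t, discount factor 1/(1+y/m)^(m*t), PV):
  t = 0.5000: CF_t = 1.400000, DF = 0.988631, PV = 1.384083
  t = 1.0000: CF_t = 1.400000, DF = 0.977391, PV = 1.368347
  t = 1.5000: CF_t = 1.400000, DF = 0.966279, PV = 1.352790
  t = 2.0000: CF_t = 1.400000, DF = 0.955293, PV = 1.337410
  t = 2.5000: CF_t = 1.400000, DF = 0.944432, PV = 1.322204
  t = 3.0000: CF_t = 1.400000, DF = 0.933694, PV = 1.307172
  t = 3.5000: CF_t = 1.400000, DF = 0.923079, PV = 1.292310
  t = 4.0000: CF_t = 1.400000, DF = 0.912584, PV = 1.277618
  t = 4.5000: CF_t = 1.400000, DF = 0.902209, PV = 1.263092
  t = 5.0000: CF_t = 1.400000, DF = 0.891951, PV = 1.248732
  t = 5.5000: CF_t = 1.400000, DF = 0.881810, PV = 1.234535
  t = 6.0000: CF_t = 1.400000, DF = 0.871785, PV = 1.220499
  t = 6.5000: CF_t = 1.400000, DF = 0.861873, PV = 1.206623
  t = 7.0000: CF_t = 101.400000, DF = 0.852075, PV = 86.400357
Price P = sum_t PV_t = 103.215771
First compute Macaulay numerator sum_t t * PV_t:
  t * PV_t at t = 0.5000: 0.692042
  t * PV_t at t = 1.0000: 1.368347
  t * PV_t at t = 1.5000: 2.029185
  t * PV_t at t = 2.0000: 2.674820
  t * PV_t at t = 2.5000: 3.305511
  t * PV_t at t = 3.0000: 3.921516
  t * PV_t at t = 3.5000: 4.523086
  t * PV_t at t = 4.0000: 5.110471
  t * PV_t at t = 4.5000: 5.683915
  t * PV_t at t = 5.0000: 6.243659
  t * PV_t at t = 5.5000: 6.789940
  t * PV_t at t = 6.0000: 7.322993
  t * PV_t at t = 6.5000: 7.843048
  t * PV_t at t = 7.0000: 604.802497
Macaulay duration D = 662.311029 / 103.215771 = 6.416762
Modified duration = D / (1 + y/m) = 6.416762 / (1 + 0.011500) = 6.343808


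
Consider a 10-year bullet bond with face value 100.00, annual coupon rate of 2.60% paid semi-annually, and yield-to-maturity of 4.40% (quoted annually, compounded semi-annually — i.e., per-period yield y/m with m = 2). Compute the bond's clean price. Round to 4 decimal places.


Coupon per period c = face * coupon_rate / m = 1.300000
Periods per year m = 2; per-period yield y/m = 0.022000
Number of cashflows N = 20
Cashflows (t years, CF_t, discount factor 1/(1+y/m)^(m*t), PV):
  t = 0.5000: CF_t = 1.300000, DF = 0.978474, PV = 1.272016
  t = 1.0000: CF_t = 1.300000, DF = 0.957411, PV = 1.244634
  t = 1.5000: CF_t = 1.300000, DF = 0.936801, PV = 1.217841
  t = 2.0000: CF_t = 1.300000, DF = 0.916635, PV = 1.191625
  t = 2.5000: CF_t = 1.300000, DF = 0.896903, PV = 1.165974
  t = 3.0000: CF_t = 1.300000, DF = 0.877596, PV = 1.140875
  t = 3.5000: CF_t = 1.300000, DF = 0.858704, PV = 1.116316
  t = 4.0000: CF_t = 1.300000, DF = 0.840220, PV = 1.092286
  t = 4.5000: CF_t = 1.300000, DF = 0.822133, PV = 1.068773
  t = 5.0000: CF_t = 1.300000, DF = 0.804435, PV = 1.045766
  t = 5.5000: CF_t = 1.300000, DF = 0.787119, PV = 1.023254
  t = 6.0000: CF_t = 1.300000, DF = 0.770175, PV = 1.001227
  t = 6.5000: CF_t = 1.300000, DF = 0.753596, PV = 0.979674
  t = 7.0000: CF_t = 1.300000, DF = 0.737373, PV = 0.958585
  t = 7.5000: CF_t = 1.300000, DF = 0.721500, PV = 0.937950
  t = 8.0000: CF_t = 1.300000, DF = 0.705969, PV = 0.917760
  t = 8.5000: CF_t = 1.300000, DF = 0.690772, PV = 0.898004
  t = 9.0000: CF_t = 1.300000, DF = 0.675902, PV = 0.878673
  t = 9.5000: CF_t = 1.300000, DF = 0.661352, PV = 0.859758
  t = 10.0000: CF_t = 101.300000, DF = 0.647116, PV = 65.552843
Price P = sum_t PV_t = 85.563833

Answer: Price = 85.5638
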